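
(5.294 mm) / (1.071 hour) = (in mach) 4.033e-09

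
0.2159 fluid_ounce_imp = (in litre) 0.006134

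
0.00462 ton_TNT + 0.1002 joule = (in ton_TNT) 0.00462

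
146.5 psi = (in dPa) 1.01e+07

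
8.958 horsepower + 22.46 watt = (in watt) 6702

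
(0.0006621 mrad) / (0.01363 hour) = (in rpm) 1.289e-07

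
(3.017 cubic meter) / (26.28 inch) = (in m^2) 4.52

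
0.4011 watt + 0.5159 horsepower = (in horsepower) 0.5164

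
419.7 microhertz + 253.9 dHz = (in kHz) 0.02539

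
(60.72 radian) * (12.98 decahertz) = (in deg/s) 4.516e+05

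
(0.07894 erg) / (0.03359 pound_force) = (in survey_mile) 3.283e-11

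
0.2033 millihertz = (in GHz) 2.033e-13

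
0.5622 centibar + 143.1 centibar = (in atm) 1.418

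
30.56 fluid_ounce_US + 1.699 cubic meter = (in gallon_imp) 373.9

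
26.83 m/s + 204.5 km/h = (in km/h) 301.1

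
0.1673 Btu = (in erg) 1.765e+09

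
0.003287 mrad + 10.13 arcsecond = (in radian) 5.24e-05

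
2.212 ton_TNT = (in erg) 9.255e+16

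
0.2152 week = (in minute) 2169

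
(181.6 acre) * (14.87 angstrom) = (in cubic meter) 0.001093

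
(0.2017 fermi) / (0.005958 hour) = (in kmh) 3.385e-17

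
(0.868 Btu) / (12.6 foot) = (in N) 238.5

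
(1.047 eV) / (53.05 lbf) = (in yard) 7.774e-22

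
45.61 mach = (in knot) 3.019e+04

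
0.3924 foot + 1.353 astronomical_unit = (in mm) 2.024e+14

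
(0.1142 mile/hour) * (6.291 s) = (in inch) 12.64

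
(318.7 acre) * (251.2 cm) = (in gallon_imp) 7.127e+08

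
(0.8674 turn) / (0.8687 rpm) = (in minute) 0.9985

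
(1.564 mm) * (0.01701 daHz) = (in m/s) 0.000266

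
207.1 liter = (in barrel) 1.303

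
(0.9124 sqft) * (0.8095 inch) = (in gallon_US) 0.4604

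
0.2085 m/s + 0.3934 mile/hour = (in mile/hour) 0.8598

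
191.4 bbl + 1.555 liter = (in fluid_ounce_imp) 1.071e+06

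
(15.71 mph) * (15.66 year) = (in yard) 3.793e+09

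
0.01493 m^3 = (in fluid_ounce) 504.8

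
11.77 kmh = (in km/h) 11.77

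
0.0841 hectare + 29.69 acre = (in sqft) 1.302e+06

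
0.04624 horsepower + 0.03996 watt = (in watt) 34.52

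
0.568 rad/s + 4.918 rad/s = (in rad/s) 5.486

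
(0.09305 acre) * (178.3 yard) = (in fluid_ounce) 2.076e+09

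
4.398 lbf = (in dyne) 1.956e+06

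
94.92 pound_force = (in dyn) 4.222e+07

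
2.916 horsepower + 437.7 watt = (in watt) 2612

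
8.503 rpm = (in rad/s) 0.8904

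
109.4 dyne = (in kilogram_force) 0.0001116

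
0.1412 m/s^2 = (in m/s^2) 0.1412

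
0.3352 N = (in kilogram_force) 0.03418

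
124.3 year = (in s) 3.92e+09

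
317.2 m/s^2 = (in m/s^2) 317.2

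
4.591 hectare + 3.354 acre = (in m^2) 5.948e+04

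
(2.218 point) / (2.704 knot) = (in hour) 1.562e-07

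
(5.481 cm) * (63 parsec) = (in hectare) 1.065e+13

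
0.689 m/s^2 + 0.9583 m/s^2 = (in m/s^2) 1.647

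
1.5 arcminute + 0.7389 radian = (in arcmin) 2542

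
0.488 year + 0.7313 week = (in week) 26.18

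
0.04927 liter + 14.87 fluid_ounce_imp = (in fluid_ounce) 15.95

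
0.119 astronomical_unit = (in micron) 1.78e+16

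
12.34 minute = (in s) 740.4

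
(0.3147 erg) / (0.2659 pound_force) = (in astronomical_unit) 1.779e-19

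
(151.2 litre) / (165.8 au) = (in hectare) 6.096e-19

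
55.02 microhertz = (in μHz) 55.02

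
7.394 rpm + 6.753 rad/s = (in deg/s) 431.3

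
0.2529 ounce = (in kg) 0.00717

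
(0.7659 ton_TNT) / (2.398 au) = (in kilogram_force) 0.0009109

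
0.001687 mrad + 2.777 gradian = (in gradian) 2.777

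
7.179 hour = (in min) 430.7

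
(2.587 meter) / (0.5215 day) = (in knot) 0.0001116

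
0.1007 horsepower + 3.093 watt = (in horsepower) 0.1048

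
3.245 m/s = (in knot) 6.308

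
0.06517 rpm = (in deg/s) 0.391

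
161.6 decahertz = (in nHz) 1.616e+12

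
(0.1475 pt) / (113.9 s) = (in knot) 8.88e-07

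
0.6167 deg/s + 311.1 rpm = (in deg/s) 1867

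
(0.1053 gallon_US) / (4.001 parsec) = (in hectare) 3.229e-25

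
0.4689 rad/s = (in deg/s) 26.87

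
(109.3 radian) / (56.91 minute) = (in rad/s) 0.03201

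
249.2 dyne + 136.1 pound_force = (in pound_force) 136.1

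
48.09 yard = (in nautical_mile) 0.02374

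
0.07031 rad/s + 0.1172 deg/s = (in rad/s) 0.07236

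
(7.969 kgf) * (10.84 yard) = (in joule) 774.6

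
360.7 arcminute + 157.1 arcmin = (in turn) 0.02397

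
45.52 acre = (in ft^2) 1.983e+06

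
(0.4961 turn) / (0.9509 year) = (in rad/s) 1.039e-07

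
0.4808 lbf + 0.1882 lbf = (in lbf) 0.669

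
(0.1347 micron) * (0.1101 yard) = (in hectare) 1.356e-12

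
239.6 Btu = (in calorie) 6.042e+04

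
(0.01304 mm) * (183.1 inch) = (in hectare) 6.065e-09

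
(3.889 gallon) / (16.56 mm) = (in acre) 0.0002197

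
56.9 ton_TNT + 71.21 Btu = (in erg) 2.381e+18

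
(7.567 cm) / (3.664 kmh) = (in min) 0.001239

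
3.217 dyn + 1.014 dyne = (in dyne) 4.231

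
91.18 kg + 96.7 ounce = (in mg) 9.392e+07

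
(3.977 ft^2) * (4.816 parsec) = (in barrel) 3.454e+17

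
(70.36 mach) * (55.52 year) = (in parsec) 0.001359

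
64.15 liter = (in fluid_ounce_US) 2169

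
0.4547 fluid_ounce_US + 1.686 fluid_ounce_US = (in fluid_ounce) 2.141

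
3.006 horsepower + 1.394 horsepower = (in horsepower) 4.4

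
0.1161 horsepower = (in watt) 86.58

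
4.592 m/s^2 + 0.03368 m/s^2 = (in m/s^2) 4.626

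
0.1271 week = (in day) 0.8897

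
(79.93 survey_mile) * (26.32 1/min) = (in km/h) 2.031e+05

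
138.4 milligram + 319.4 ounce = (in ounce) 319.4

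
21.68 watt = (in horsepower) 0.02907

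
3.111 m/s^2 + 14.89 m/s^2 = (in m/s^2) 18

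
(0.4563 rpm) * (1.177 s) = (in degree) 3.222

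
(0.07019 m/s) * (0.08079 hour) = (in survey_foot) 66.98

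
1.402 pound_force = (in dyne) 6.236e+05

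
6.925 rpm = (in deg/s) 41.55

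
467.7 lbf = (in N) 2080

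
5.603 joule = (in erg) 5.603e+07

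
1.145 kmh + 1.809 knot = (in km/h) 4.495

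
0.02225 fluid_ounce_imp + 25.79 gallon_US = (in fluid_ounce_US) 3301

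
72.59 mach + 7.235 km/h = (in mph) 5.529e+04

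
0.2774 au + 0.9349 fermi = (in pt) 1.176e+14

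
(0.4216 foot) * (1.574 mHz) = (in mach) 5.94e-07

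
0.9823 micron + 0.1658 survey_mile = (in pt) 7.564e+05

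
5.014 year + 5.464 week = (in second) 1.614e+08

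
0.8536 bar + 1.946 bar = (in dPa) 2.8e+06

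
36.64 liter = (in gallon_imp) 8.06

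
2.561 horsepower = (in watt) 1910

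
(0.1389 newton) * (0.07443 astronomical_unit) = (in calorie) 3.696e+08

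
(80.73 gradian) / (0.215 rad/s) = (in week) 9.752e-06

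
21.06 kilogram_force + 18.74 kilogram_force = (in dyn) 3.903e+07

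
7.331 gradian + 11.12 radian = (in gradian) 715.3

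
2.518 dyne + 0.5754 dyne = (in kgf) 3.154e-06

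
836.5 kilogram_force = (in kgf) 836.5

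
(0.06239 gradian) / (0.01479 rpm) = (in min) 0.01055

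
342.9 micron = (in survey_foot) 0.001125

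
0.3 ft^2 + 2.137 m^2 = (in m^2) 2.165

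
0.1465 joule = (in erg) 1.465e+06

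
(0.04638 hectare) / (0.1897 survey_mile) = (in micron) 1.519e+06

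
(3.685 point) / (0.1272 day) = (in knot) 2.299e-07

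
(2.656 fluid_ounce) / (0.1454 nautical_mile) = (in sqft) 3.14e-06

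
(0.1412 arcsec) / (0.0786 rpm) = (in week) 1.375e-10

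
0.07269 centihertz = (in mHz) 0.7269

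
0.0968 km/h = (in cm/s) 2.689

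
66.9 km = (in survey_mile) 41.57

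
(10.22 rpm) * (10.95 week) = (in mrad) 7.088e+09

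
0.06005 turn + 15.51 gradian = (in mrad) 620.9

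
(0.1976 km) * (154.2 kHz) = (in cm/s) 3.047e+09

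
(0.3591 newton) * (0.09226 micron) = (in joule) 3.313e-08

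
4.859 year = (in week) 253.4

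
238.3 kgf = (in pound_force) 525.4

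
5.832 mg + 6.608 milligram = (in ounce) 0.0004388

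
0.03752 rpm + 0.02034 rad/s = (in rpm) 0.2318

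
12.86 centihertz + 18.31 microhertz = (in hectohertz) 0.001286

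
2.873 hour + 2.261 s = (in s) 1.035e+04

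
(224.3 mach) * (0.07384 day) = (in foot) 1.599e+09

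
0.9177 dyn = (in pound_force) 2.063e-06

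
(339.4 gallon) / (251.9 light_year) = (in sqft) 5.803e-18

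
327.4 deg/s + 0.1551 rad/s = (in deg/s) 336.3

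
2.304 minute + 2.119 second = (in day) 0.001625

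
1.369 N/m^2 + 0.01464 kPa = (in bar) 0.0001601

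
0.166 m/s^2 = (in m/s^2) 0.166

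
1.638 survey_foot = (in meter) 0.4993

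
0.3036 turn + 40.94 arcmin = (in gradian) 122.2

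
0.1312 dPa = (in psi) 1.903e-06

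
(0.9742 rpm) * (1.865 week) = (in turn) 1.831e+04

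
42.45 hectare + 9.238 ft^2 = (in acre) 104.9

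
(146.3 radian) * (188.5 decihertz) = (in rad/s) 2758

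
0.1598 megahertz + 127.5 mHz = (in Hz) 1.598e+05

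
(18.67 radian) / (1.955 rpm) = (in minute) 1.52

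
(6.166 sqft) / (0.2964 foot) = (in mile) 0.00394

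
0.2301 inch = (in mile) 3.632e-06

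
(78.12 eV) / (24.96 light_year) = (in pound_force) 1.192e-35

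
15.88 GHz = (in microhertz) 1.588e+16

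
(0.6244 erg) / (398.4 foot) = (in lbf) 1.156e-10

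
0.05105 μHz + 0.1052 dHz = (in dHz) 0.1052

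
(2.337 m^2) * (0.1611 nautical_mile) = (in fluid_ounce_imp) 2.454e+07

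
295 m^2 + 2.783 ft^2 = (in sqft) 3178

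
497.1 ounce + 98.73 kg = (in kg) 112.8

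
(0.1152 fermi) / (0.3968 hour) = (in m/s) 8.065e-20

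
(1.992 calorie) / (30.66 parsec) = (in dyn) 8.81e-13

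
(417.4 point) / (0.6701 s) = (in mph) 0.4915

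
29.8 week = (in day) 208.6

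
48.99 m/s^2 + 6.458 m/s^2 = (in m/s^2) 55.45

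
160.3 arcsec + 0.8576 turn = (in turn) 0.8577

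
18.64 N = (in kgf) 1.901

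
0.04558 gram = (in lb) 0.0001005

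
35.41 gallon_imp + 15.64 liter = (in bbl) 1.111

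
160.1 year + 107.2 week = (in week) 8455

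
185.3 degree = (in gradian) 205.9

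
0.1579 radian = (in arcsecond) 3.257e+04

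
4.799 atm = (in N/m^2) 4.863e+05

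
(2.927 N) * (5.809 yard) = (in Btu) 0.01474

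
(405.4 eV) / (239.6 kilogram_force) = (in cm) 2.764e-18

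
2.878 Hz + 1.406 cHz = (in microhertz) 2.892e+06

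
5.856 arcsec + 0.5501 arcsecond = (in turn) 4.943e-06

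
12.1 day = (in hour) 290.4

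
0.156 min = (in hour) 0.0026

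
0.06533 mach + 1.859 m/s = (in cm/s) 2410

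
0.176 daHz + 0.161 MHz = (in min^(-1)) 9.66e+06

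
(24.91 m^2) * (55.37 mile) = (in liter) 2.22e+09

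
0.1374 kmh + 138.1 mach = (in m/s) 4.702e+04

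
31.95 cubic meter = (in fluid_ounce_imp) 1.124e+06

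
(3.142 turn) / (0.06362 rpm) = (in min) 49.39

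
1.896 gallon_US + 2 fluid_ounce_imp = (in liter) 7.234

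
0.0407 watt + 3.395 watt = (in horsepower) 0.004607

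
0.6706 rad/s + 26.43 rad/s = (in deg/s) 1553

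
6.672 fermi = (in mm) 6.672e-12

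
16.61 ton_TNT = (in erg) 6.95e+17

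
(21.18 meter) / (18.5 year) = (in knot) 7.057e-08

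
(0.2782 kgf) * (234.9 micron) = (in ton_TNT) 1.532e-13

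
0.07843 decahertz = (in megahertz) 7.843e-07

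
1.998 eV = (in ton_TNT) 7.651e-29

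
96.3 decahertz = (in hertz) 963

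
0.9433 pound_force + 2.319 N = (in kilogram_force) 0.6643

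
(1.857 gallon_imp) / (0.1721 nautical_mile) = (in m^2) 2.649e-05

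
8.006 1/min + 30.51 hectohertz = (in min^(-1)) 1.831e+05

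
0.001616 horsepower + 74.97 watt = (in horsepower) 0.1022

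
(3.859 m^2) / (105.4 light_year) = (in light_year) 4.091e-34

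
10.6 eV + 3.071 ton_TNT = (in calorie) 3.071e+09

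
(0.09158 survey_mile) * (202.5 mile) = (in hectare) 4803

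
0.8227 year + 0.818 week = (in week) 43.72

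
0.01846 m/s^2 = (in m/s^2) 0.01846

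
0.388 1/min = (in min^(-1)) 0.388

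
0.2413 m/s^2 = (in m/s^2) 0.2413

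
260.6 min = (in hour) 4.343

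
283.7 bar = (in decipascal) 2.837e+08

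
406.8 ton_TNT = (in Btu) 1.613e+09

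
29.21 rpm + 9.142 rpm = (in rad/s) 4.016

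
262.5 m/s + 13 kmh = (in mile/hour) 595.3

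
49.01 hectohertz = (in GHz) 4.901e-06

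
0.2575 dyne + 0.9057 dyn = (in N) 1.163e-05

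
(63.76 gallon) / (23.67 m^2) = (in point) 28.9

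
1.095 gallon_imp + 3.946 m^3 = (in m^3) 3.951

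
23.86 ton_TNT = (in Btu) 9.462e+07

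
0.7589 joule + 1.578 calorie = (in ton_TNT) 1.759e-09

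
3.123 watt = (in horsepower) 0.004188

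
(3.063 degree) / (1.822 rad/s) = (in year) 9.304e-10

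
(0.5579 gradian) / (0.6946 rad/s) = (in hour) 3.505e-06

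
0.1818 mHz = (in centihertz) 0.01818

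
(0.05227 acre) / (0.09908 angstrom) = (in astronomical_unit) 142.7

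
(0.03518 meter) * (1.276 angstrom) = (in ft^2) 4.832e-11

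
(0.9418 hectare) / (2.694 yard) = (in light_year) 4.041e-13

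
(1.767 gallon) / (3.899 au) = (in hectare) 1.147e-18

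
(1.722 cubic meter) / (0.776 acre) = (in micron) 548.3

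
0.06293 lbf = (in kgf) 0.02854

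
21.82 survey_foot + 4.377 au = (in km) 6.548e+08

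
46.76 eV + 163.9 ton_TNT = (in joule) 6.858e+11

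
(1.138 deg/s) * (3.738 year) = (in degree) 1.341e+08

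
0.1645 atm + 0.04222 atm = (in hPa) 209.5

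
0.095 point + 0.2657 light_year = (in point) 7.125e+18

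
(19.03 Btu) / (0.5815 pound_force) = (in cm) 7.762e+05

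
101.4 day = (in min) 1.46e+05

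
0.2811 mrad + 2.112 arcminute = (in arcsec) 184.7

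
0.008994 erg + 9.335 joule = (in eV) 5.826e+19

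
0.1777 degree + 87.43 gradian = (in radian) 1.376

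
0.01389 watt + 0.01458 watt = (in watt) 0.02847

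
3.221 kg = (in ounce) 113.6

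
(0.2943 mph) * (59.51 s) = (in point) 2.219e+04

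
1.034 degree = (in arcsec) 3722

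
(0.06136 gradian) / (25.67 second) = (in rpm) 0.0003586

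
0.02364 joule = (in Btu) 2.241e-05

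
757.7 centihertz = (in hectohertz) 0.07577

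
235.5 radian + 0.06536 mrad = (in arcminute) 8.096e+05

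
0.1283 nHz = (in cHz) 1.283e-08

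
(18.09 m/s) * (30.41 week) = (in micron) 3.327e+14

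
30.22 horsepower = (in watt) 2.254e+04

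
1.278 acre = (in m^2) 5172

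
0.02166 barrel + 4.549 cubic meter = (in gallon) 1203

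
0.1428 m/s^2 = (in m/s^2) 0.1428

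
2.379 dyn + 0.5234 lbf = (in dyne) 2.328e+05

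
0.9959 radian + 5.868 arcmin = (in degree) 57.16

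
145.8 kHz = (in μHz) 1.458e+11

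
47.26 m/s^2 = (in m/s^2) 47.26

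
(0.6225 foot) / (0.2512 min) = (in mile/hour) 0.02816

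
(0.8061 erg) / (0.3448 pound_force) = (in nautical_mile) 2.838e-11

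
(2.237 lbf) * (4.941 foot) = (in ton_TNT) 3.582e-09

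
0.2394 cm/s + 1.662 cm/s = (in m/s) 0.01901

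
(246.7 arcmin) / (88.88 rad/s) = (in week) 1.335e-09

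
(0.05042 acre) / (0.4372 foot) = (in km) 1.531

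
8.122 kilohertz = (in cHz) 8.122e+05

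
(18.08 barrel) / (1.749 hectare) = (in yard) 0.0001797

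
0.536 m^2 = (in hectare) 5.36e-05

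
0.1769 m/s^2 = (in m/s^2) 0.1769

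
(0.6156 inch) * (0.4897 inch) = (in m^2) 0.0001945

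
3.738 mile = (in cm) 6.016e+05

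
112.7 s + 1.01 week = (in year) 0.01937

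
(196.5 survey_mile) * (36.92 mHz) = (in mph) 2.612e+04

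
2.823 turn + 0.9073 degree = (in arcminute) 6.103e+04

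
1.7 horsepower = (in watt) 1268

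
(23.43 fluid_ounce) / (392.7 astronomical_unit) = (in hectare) 1.179e-21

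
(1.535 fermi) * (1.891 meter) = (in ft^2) 3.124e-14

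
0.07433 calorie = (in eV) 1.941e+18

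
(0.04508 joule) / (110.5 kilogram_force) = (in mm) 0.0416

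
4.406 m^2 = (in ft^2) 47.43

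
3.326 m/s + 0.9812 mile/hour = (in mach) 0.01106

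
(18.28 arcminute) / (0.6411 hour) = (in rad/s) 2.304e-06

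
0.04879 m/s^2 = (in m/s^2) 0.04879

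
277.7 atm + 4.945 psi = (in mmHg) 2.113e+05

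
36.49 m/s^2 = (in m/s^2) 36.49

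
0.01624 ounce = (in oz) 0.01624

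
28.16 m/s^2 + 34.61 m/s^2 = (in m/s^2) 62.77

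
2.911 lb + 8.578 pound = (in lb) 11.49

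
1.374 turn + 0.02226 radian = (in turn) 1.378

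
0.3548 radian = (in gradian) 22.59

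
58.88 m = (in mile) 0.03659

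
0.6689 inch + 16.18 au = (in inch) 9.53e+13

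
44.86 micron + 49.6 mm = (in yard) 0.05429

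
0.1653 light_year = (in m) 1.564e+15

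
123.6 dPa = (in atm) 0.000122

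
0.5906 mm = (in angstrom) 5.906e+06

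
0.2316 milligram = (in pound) 5.106e-07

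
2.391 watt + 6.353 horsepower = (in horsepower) 6.356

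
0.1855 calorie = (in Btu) 0.0007356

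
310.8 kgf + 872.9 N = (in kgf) 399.8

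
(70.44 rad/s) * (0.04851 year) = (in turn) 1.715e+07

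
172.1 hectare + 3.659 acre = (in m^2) 1.736e+06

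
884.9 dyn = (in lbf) 0.001989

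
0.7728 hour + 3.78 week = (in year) 0.07258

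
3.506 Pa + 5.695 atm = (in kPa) 577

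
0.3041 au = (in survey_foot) 1.493e+11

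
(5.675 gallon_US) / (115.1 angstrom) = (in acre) 461.2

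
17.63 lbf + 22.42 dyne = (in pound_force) 17.63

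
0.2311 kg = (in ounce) 8.152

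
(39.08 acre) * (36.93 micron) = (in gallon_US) 1543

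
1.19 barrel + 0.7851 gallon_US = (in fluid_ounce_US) 6498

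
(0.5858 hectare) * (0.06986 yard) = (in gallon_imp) 8.231e+04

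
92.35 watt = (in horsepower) 0.1238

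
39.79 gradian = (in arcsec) 1.289e+05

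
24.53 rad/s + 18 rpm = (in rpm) 252.2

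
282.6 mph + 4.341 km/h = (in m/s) 127.5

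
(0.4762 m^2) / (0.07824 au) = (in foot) 1.335e-10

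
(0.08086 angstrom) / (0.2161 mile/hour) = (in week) 1.384e-16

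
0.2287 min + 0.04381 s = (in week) 2.276e-05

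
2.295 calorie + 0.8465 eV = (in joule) 9.602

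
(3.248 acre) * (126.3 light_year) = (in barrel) 9.879e+22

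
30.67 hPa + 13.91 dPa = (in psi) 0.445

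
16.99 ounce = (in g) 481.7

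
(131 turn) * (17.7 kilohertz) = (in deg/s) 8.347e+08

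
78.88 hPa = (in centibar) 7.888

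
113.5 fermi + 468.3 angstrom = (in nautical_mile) 2.529e-11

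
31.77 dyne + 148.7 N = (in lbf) 33.43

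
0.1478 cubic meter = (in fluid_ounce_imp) 5202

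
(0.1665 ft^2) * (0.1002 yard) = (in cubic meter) 0.001417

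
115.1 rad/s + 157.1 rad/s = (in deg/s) 1.56e+04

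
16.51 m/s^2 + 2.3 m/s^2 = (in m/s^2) 18.81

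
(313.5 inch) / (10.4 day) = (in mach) 2.603e-08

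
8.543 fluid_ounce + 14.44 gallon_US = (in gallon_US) 14.51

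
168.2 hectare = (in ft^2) 1.81e+07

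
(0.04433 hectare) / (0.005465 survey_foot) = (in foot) 8.731e+05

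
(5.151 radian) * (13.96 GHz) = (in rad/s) 7.191e+10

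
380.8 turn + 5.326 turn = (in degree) 1.39e+05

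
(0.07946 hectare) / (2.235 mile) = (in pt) 626.2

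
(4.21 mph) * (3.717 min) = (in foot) 1377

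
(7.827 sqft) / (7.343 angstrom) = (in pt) 2.807e+12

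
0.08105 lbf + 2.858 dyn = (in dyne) 3.606e+04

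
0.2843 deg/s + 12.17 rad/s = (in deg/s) 697.6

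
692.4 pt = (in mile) 0.0001518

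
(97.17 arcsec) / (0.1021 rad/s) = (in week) 7.629e-09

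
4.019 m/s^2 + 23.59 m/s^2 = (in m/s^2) 27.61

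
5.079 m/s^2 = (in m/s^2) 5.079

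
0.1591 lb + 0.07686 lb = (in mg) 1.07e+05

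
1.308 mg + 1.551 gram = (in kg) 0.001552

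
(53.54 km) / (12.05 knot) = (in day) 0.09996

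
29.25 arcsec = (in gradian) 0.009028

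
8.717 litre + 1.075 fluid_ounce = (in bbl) 0.05503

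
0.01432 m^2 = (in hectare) 1.432e-06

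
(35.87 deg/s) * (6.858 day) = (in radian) 3.71e+05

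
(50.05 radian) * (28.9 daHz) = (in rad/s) 1.446e+04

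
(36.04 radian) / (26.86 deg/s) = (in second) 76.88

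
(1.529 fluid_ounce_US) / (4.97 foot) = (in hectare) 2.985e-09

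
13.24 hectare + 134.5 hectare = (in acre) 365.1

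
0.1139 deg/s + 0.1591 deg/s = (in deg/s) 0.273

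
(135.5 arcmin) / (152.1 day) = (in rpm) 2.864e-08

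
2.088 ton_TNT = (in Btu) 8.28e+06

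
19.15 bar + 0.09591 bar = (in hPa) 1.925e+04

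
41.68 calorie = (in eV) 1.088e+21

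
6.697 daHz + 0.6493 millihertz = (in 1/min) 4018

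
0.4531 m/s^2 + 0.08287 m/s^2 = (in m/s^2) 0.536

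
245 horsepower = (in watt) 1.827e+05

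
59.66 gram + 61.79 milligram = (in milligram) 5.972e+04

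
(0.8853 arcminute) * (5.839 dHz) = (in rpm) 0.001436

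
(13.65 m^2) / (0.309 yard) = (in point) 1.369e+05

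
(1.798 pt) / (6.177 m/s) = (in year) 3.256e-12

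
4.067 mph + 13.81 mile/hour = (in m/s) 7.992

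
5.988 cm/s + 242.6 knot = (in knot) 242.7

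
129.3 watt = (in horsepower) 0.1734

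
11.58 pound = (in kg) 5.253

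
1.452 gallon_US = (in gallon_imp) 1.209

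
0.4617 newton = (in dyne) 4.617e+04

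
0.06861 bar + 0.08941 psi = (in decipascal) 7.477e+04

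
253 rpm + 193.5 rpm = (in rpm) 446.5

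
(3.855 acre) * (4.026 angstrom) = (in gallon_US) 0.001659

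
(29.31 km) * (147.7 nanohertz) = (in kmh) 0.01558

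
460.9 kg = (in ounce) 1.626e+04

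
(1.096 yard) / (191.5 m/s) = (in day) 6.057e-08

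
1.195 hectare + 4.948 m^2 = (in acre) 2.954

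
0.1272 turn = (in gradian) 50.88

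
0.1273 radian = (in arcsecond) 2.626e+04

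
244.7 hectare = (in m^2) 2.447e+06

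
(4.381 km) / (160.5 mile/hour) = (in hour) 0.01696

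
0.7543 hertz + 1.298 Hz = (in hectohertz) 0.02052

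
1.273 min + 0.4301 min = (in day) 0.001183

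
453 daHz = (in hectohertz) 45.3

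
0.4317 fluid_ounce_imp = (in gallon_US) 0.00324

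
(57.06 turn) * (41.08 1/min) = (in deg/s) 1.406e+04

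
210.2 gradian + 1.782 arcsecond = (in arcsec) 6.81e+05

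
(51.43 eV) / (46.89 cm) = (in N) 1.757e-17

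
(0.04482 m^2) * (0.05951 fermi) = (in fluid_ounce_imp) 9.387e-14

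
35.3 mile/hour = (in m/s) 15.78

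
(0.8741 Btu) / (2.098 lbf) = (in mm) 9.882e+04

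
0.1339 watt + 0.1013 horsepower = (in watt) 75.67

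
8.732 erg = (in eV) 5.45e+12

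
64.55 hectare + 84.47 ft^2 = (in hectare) 64.55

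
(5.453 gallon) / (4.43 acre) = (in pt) 0.003264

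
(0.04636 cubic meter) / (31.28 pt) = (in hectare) 0.0004201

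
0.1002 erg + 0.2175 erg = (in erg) 0.3177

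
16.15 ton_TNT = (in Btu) 6.405e+07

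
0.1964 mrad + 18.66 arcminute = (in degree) 0.3223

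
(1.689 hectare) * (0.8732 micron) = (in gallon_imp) 3.244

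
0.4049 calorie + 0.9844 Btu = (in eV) 6.493e+21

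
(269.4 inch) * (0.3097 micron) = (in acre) 5.237e-10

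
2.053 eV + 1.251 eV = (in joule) 5.294e-19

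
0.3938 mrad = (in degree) 0.02256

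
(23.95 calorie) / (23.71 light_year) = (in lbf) 1.004e-16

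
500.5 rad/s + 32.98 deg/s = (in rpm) 4785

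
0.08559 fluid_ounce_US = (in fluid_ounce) 0.08559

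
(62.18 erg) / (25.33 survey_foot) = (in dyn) 0.08054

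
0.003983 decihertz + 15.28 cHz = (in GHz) 1.532e-10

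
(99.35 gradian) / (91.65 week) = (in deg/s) 1.613e-06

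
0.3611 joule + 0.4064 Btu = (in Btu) 0.4067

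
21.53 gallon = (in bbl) 0.5126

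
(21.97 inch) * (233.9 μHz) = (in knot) 0.0002537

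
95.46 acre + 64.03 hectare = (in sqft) 1.105e+07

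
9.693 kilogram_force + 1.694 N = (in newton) 96.75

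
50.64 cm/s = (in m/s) 0.5064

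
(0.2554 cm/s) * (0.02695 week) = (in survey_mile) 0.02587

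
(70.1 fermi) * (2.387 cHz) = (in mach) 4.914e-18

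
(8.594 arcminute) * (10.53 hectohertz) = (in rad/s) 2.632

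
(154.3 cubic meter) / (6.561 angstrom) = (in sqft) 2.531e+12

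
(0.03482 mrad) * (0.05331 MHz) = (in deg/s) 106.4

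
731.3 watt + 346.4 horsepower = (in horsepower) 347.4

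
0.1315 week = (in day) 0.9205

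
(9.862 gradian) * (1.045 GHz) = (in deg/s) 9.275e+09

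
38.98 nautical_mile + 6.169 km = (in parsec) 2.539e-12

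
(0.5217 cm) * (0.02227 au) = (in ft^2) 1.871e+08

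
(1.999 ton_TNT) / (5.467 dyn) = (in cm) 1.53e+16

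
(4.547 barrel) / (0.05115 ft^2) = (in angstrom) 1.521e+12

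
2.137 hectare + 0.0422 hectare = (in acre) 5.385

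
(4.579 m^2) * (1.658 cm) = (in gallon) 20.06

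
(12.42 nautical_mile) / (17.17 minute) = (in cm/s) 2233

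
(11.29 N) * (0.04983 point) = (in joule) 0.0001985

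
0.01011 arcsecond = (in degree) 2.808e-06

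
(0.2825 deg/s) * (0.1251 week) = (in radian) 373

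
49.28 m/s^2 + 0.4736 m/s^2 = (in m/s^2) 49.75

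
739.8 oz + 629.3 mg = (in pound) 46.24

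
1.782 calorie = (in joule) 7.456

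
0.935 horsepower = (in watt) 697.2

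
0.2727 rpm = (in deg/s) 1.636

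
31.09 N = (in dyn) 3.109e+06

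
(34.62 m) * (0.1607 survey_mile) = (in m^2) 8953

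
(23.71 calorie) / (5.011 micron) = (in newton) 1.98e+07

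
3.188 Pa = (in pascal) 3.188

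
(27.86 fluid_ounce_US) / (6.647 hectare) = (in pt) 3.514e-05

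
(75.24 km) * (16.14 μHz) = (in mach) 0.003566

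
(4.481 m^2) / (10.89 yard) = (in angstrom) 4.5e+09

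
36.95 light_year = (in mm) 3.496e+20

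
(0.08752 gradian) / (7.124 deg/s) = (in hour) 3.071e-06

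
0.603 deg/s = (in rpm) 0.1005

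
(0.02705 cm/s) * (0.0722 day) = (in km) 0.001687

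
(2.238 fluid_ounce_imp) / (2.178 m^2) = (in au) 1.952e-16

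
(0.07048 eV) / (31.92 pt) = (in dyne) 1.003e-13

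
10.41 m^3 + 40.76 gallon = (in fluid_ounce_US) 3.572e+05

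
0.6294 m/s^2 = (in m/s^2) 0.6294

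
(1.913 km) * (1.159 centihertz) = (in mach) 0.06512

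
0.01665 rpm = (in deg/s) 0.0999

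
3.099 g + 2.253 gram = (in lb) 0.0118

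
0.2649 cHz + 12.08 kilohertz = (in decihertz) 1.208e+05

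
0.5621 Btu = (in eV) 3.702e+21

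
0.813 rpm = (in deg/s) 4.878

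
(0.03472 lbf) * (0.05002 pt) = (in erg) 27.25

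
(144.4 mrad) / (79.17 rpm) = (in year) 5.523e-10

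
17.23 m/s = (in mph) 38.54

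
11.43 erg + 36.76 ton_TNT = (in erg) 1.538e+18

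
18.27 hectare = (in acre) 45.15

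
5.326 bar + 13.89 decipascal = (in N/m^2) 5.326e+05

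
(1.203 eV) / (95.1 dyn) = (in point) 5.745e-13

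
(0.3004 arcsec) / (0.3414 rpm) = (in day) 4.715e-10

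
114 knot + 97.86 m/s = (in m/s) 156.5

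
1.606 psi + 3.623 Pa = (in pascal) 1.108e+04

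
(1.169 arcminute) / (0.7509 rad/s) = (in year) 1.436e-11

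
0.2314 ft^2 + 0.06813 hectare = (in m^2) 681.3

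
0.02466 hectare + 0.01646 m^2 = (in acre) 0.06094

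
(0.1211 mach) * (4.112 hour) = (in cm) 6.104e+07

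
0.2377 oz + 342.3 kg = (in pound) 754.7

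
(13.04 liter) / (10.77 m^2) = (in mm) 1.211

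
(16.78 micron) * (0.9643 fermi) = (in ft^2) 1.742e-19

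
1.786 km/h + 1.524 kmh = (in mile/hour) 2.057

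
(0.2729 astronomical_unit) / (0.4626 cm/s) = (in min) 1.471e+11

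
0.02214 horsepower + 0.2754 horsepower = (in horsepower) 0.2975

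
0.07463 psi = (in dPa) 5146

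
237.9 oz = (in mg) 6.744e+06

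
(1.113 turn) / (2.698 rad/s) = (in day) 3e-05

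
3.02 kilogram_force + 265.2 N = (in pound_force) 66.28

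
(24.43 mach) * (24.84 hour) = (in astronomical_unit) 0.004972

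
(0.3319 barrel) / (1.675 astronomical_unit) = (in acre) 5.204e-17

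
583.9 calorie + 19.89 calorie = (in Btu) 2.394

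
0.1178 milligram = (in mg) 0.1178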